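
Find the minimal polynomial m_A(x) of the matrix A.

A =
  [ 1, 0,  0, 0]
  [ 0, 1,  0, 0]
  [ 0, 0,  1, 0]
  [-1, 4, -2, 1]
x^2 - 2*x + 1

The characteristic polynomial is χ_A(x) = (x - 1)^4, so the eigenvalues are known. The minimal polynomial is
  m_A(x) = Π_λ (x − λ)^{k_λ}
where k_λ is the size of the *largest* Jordan block for λ (equivalently, the smallest k with (A − λI)^k v = 0 for every generalised eigenvector v of λ).

  λ = 1: largest Jordan block has size 2, contributing (x − 1)^2

So m_A(x) = (x - 1)^2 = x^2 - 2*x + 1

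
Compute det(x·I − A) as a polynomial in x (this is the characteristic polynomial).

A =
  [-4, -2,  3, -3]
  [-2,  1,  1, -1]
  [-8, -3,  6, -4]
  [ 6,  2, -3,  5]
x^4 - 8*x^3 + 24*x^2 - 32*x + 16

Expanding det(x·I − A) (e.g. by cofactor expansion or by noting that A is similar to its Jordan form J, which has the same characteristic polynomial as A) gives
  χ_A(x) = x^4 - 8*x^3 + 24*x^2 - 32*x + 16
which factors as (x - 2)^4. The eigenvalues (with algebraic multiplicities) are λ = 2 with multiplicity 4.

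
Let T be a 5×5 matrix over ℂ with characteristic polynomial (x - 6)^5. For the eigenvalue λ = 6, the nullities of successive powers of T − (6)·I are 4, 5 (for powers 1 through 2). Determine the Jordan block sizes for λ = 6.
Block sizes for λ = 6: [2, 1, 1, 1]

From the dimensions of kernels of powers, the number of Jordan blocks of size at least j is d_j − d_{j−1} where d_j = dim ker(N^j) (with d_0 = 0). Computing the differences gives [4, 1].
The number of blocks of size exactly k is (#blocks of size ≥ k) − (#blocks of size ≥ k + 1), so the partition is: 3 block(s) of size 1, 1 block(s) of size 2.
In nonincreasing order the block sizes are [2, 1, 1, 1].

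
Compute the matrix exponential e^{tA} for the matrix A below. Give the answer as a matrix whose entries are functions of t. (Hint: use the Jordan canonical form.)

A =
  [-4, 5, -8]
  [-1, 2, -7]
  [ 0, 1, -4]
e^{tA} =
  [-t^2*exp(-2*t)/2 - 2*t*exp(-2*t) + exp(-2*t), t^2*exp(-2*t) + 5*t*exp(-2*t), -3*t^2*exp(-2*t)/2 - 8*t*exp(-2*t)]
  [-t^2*exp(-2*t) - t*exp(-2*t), 2*t^2*exp(-2*t) + 4*t*exp(-2*t) + exp(-2*t), -3*t^2*exp(-2*t) - 7*t*exp(-2*t)]
  [-t^2*exp(-2*t)/2, t^2*exp(-2*t) + t*exp(-2*t), -3*t^2*exp(-2*t)/2 - 2*t*exp(-2*t) + exp(-2*t)]

Strategy: write A = P · J · P⁻¹ where J is a Jordan canonical form, so e^{tA} = P · e^{tJ} · P⁻¹, and e^{tJ} can be computed block-by-block.

A has Jordan form
J =
  [-2,  1,  0]
  [ 0, -2,  1]
  [ 0,  0, -2]
(up to reordering of blocks).

Per-block formulas:
  For a 3×3 Jordan block J_3(-2): exp(t · J_3(-2)) = e^(-2t)·(I + t·N + (t^2/2)·N^2), where N is the 3×3 nilpotent shift.

After assembling e^{tJ} and conjugating by P, we get:

e^{tA} =
  [-t^2*exp(-2*t)/2 - 2*t*exp(-2*t) + exp(-2*t), t^2*exp(-2*t) + 5*t*exp(-2*t), -3*t^2*exp(-2*t)/2 - 8*t*exp(-2*t)]
  [-t^2*exp(-2*t) - t*exp(-2*t), 2*t^2*exp(-2*t) + 4*t*exp(-2*t) + exp(-2*t), -3*t^2*exp(-2*t) - 7*t*exp(-2*t)]
  [-t^2*exp(-2*t)/2, t^2*exp(-2*t) + t*exp(-2*t), -3*t^2*exp(-2*t)/2 - 2*t*exp(-2*t) + exp(-2*t)]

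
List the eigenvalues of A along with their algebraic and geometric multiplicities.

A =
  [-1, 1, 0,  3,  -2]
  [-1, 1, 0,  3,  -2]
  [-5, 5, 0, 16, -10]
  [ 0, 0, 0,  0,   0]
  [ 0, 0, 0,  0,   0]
λ = 0: alg = 5, geom = 3

Step 1 — factor the characteristic polynomial to read off the algebraic multiplicities:
  χ_A(x) = x^5

Step 2 — compute geometric multiplicities via the rank-nullity identity g(λ) = n − rank(A − λI):
  rank(A − (0)·I) = 2, so dim ker(A − (0)·I) = n − 2 = 3

Summary:
  λ = 0: algebraic multiplicity = 5, geometric multiplicity = 3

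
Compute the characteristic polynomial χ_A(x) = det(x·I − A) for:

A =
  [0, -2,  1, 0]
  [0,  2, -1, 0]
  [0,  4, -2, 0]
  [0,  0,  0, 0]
x^4

Expanding det(x·I − A) (e.g. by cofactor expansion or by noting that A is similar to its Jordan form J, which has the same characteristic polynomial as A) gives
  χ_A(x) = x^4
which factors as x^4. The eigenvalues (with algebraic multiplicities) are λ = 0 with multiplicity 4.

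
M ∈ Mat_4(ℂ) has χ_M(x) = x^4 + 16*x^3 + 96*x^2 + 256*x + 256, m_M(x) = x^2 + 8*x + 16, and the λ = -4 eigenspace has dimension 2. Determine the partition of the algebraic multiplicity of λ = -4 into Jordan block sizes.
Block sizes for λ = -4: [2, 2]

Step 1 — from the characteristic polynomial, algebraic multiplicity of λ = -4 is 4. From dim ker(M − (-4)·I) = 2, there are exactly 2 Jordan blocks for λ = -4.
Step 2 — from the minimal polynomial, the factor (x + 4)^2 tells us the largest block for λ = -4 has size 2.
Step 3 — with total size 4, 2 blocks, and largest block 2, the block sizes (in nonincreasing order) are [2, 2].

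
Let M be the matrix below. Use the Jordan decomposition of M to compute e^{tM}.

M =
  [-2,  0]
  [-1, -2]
e^{tM} =
  [exp(-2*t), 0]
  [-t*exp(-2*t), exp(-2*t)]

Strategy: write M = P · J · P⁻¹ where J is a Jordan canonical form, so e^{tM} = P · e^{tJ} · P⁻¹, and e^{tJ} can be computed block-by-block.

M has Jordan form
J =
  [-2,  1]
  [ 0, -2]
(up to reordering of blocks).

Per-block formulas:
  For a 2×2 Jordan block J_2(-2): exp(t · J_2(-2)) = e^(-2t)·(I + t·N), where N is the 2×2 nilpotent shift.

After assembling e^{tJ} and conjugating by P, we get:

e^{tM} =
  [exp(-2*t), 0]
  [-t*exp(-2*t), exp(-2*t)]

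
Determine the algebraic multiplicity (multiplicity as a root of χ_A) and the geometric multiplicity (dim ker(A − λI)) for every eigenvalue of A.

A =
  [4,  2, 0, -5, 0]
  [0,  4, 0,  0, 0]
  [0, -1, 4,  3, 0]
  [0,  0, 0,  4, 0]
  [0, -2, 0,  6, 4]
λ = 4: alg = 5, geom = 3

Step 1 — factor the characteristic polynomial to read off the algebraic multiplicities:
  χ_A(x) = (x - 4)^5

Step 2 — compute geometric multiplicities via the rank-nullity identity g(λ) = n − rank(A − λI):
  rank(A − (4)·I) = 2, so dim ker(A − (4)·I) = n − 2 = 3

Summary:
  λ = 4: algebraic multiplicity = 5, geometric multiplicity = 3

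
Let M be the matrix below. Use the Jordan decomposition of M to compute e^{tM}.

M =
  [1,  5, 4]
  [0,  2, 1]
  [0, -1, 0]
e^{tM} =
  [exp(t), t^2*exp(t)/2 + 5*t*exp(t), t^2*exp(t)/2 + 4*t*exp(t)]
  [0, t*exp(t) + exp(t), t*exp(t)]
  [0, -t*exp(t), -t*exp(t) + exp(t)]

Strategy: write M = P · J · P⁻¹ where J is a Jordan canonical form, so e^{tM} = P · e^{tJ} · P⁻¹, and e^{tJ} can be computed block-by-block.

M has Jordan form
J =
  [1, 1, 0]
  [0, 1, 1]
  [0, 0, 1]
(up to reordering of blocks).

Per-block formulas:
  For a 3×3 Jordan block J_3(1): exp(t · J_3(1)) = e^(1t)·(I + t·N + (t^2/2)·N^2), where N is the 3×3 nilpotent shift.

After assembling e^{tJ} and conjugating by P, we get:

e^{tM} =
  [exp(t), t^2*exp(t)/2 + 5*t*exp(t), t^2*exp(t)/2 + 4*t*exp(t)]
  [0, t*exp(t) + exp(t), t*exp(t)]
  [0, -t*exp(t), -t*exp(t) + exp(t)]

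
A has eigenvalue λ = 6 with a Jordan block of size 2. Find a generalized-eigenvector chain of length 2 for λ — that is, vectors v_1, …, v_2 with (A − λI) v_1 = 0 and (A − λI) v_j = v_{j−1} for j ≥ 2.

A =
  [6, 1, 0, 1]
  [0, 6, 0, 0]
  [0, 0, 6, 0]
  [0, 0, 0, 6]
A Jordan chain for λ = 6 of length 2:
v_1 = (1, 0, 0, 0)ᵀ
v_2 = (0, 1, 0, 0)ᵀ

Let N = A − (6)·I. We want v_2 with N^2 v_2 = 0 but N^1 v_2 ≠ 0; then v_{j-1} := N · v_j for j = 2, …, 2.

Pick v_2 = (0, 1, 0, 0)ᵀ.
Then v_1 = N · v_2 = (1, 0, 0, 0)ᵀ.

Sanity check: (A − (6)·I) v_1 = (0, 0, 0, 0)ᵀ = 0. ✓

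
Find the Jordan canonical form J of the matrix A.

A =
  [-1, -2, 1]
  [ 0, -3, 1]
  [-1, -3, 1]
J_3(-1)

The characteristic polynomial is
  det(x·I − A) = x^3 + 3*x^2 + 3*x + 1 = (x + 1)^3

Eigenvalues and multiplicities (the geometric multiplicity of λ is n − rank(A − λI), which equals the number of Jordan blocks for λ):
  λ = -1: algebraic multiplicity = 3, geometric multiplicity = 1

Determining the block sizes for each eigenvalue:
  λ = -1: one block (gm = 1), so the single block has size am = 3 → block sizes [3]

Assembling the blocks gives a Jordan form
J =
  [-1,  1,  0]
  [ 0, -1,  1]
  [ 0,  0, -1]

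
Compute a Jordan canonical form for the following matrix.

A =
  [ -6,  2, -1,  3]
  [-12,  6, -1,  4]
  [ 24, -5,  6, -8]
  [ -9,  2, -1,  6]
J_3(3) ⊕ J_1(3)

The characteristic polynomial is
  det(x·I − A) = x^4 - 12*x^3 + 54*x^2 - 108*x + 81 = (x - 3)^4

Eigenvalues and multiplicities (the geometric multiplicity of λ is n − rank(A − λI), which equals the number of Jordan blocks for λ):
  λ = 3: algebraic multiplicity = 4, geometric multiplicity = 2

Determining the block sizes for each eigenvalue:
  λ = 3: with am = 4 and gm = 2, the partition is not yet determined (e.g. several partitions of 4 into 2 parts exist). Let N = A − (3)·I. Computing rank(N^1) = 2, rank(N^2) = 1, rank(N^3) = 0; the number of blocks of size ≥ j is rank(N^{j−1}) − rank(N^j), giving [2, 1, 1]. So we have 1 block(s) of size 3, 1 block(s) of size 1 → block sizes [3, 1]

Assembling the blocks gives a Jordan form
J =
  [3, 1, 0, 0]
  [0, 3, 1, 0]
  [0, 0, 3, 0]
  [0, 0, 0, 3]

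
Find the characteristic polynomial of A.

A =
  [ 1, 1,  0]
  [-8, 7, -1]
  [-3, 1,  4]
x^3 - 12*x^2 + 48*x - 64

Expanding det(x·I − A) (e.g. by cofactor expansion or by noting that A is similar to its Jordan form J, which has the same characteristic polynomial as A) gives
  χ_A(x) = x^3 - 12*x^2 + 48*x - 64
which factors as (x - 4)^3. The eigenvalues (with algebraic multiplicities) are λ = 4 with multiplicity 3.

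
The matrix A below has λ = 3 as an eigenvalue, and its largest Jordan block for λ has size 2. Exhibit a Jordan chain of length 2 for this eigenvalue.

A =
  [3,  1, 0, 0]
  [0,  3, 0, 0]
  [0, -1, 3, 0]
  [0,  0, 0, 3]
A Jordan chain for λ = 3 of length 2:
v_1 = (1, 0, -1, 0)ᵀ
v_2 = (0, 1, 0, 0)ᵀ

Let N = A − (3)·I. We want v_2 with N^2 v_2 = 0 but N^1 v_2 ≠ 0; then v_{j-1} := N · v_j for j = 2, …, 2.

Pick v_2 = (0, 1, 0, 0)ᵀ.
Then v_1 = N · v_2 = (1, 0, -1, 0)ᵀ.

Sanity check: (A − (3)·I) v_1 = (0, 0, 0, 0)ᵀ = 0. ✓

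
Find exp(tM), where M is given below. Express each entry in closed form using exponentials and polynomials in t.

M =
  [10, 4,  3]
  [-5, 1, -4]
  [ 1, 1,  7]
e^{tM} =
  [-t^2*exp(6*t)/2 + 4*t*exp(6*t) + exp(6*t), -t^2*exp(6*t)/2 + 4*t*exp(6*t), -t^2*exp(6*t)/2 + 3*t*exp(6*t)]
  [t^2*exp(6*t)/2 - 5*t*exp(6*t), t^2*exp(6*t)/2 - 5*t*exp(6*t) + exp(6*t), t^2*exp(6*t)/2 - 4*t*exp(6*t)]
  [t*exp(6*t), t*exp(6*t), t*exp(6*t) + exp(6*t)]

Strategy: write M = P · J · P⁻¹ where J is a Jordan canonical form, so e^{tM} = P · e^{tJ} · P⁻¹, and e^{tJ} can be computed block-by-block.

M has Jordan form
J =
  [6, 1, 0]
  [0, 6, 1]
  [0, 0, 6]
(up to reordering of blocks).

Per-block formulas:
  For a 3×3 Jordan block J_3(6): exp(t · J_3(6)) = e^(6t)·(I + t·N + (t^2/2)·N^2), where N is the 3×3 nilpotent shift.

After assembling e^{tJ} and conjugating by P, we get:

e^{tM} =
  [-t^2*exp(6*t)/2 + 4*t*exp(6*t) + exp(6*t), -t^2*exp(6*t)/2 + 4*t*exp(6*t), -t^2*exp(6*t)/2 + 3*t*exp(6*t)]
  [t^2*exp(6*t)/2 - 5*t*exp(6*t), t^2*exp(6*t)/2 - 5*t*exp(6*t) + exp(6*t), t^2*exp(6*t)/2 - 4*t*exp(6*t)]
  [t*exp(6*t), t*exp(6*t), t*exp(6*t) + exp(6*t)]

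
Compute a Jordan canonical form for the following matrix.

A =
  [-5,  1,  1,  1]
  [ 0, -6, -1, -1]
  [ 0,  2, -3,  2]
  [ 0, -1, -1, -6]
J_2(-5) ⊕ J_1(-5) ⊕ J_1(-5)

The characteristic polynomial is
  det(x·I − A) = x^4 + 20*x^3 + 150*x^2 + 500*x + 625 = (x + 5)^4

Eigenvalues and multiplicities (the geometric multiplicity of λ is n − rank(A − λI), which equals the number of Jordan blocks for λ):
  λ = -5: algebraic multiplicity = 4, geometric multiplicity = 3

Determining the block sizes for each eigenvalue:
  λ = -5: 3 blocks summing to 4 forces exactly one block of size 2 and the rest size 1 → block sizes [2, 1, 1]

Assembling the blocks gives a Jordan form
J =
  [-5,  1,  0,  0]
  [ 0, -5,  0,  0]
  [ 0,  0, -5,  0]
  [ 0,  0,  0, -5]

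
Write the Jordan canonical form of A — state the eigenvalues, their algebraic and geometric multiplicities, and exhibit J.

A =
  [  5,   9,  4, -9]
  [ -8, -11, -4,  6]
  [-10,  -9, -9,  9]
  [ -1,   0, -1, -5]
J_3(-5) ⊕ J_1(-5)

The characteristic polynomial is
  det(x·I − A) = x^4 + 20*x^3 + 150*x^2 + 500*x + 625 = (x + 5)^4

Eigenvalues and multiplicities (the geometric multiplicity of λ is n − rank(A − λI), which equals the number of Jordan blocks for λ):
  λ = -5: algebraic multiplicity = 4, geometric multiplicity = 2

Determining the block sizes for each eigenvalue:
  λ = -5: with am = 4 and gm = 2, the partition is not yet determined (e.g. several partitions of 4 into 2 parts exist). Let N = A − (-5)·I. Computing rank(N^1) = 2, rank(N^2) = 1, rank(N^3) = 0; the number of blocks of size ≥ j is rank(N^{j−1}) − rank(N^j), giving [2, 1, 1]. So we have 1 block(s) of size 3, 1 block(s) of size 1 → block sizes [3, 1]

Assembling the blocks gives a Jordan form
J =
  [-5,  1,  0,  0]
  [ 0, -5,  1,  0]
  [ 0,  0, -5,  0]
  [ 0,  0,  0, -5]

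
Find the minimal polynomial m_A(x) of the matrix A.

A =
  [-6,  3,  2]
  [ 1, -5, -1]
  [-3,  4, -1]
x^3 + 12*x^2 + 48*x + 64

The characteristic polynomial is χ_A(x) = (x + 4)^3, so the eigenvalues are known. The minimal polynomial is
  m_A(x) = Π_λ (x − λ)^{k_λ}
where k_λ is the size of the *largest* Jordan block for λ (equivalently, the smallest k with (A − λI)^k v = 0 for every generalised eigenvector v of λ).

  λ = -4: largest Jordan block has size 3, contributing (x + 4)^3

So m_A(x) = (x + 4)^3 = x^3 + 12*x^2 + 48*x + 64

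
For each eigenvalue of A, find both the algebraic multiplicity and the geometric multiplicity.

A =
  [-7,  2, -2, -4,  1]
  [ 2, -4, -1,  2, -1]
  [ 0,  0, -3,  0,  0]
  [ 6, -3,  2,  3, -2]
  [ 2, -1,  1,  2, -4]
λ = -3: alg = 5, geom = 2

Step 1 — factor the characteristic polynomial to read off the algebraic multiplicities:
  χ_A(x) = (x + 3)^5

Step 2 — compute geometric multiplicities via the rank-nullity identity g(λ) = n − rank(A − λI):
  rank(A − (-3)·I) = 3, so dim ker(A − (-3)·I) = n − 3 = 2

Summary:
  λ = -3: algebraic multiplicity = 5, geometric multiplicity = 2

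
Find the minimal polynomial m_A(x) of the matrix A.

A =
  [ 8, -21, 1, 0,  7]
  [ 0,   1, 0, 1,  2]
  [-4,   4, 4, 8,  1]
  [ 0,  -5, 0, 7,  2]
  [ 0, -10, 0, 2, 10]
x^3 - 18*x^2 + 108*x - 216

The characteristic polynomial is χ_A(x) = (x - 6)^5, so the eigenvalues are known. The minimal polynomial is
  m_A(x) = Π_λ (x − λ)^{k_λ}
where k_λ is the size of the *largest* Jordan block for λ (equivalently, the smallest k with (A − λI)^k v = 0 for every generalised eigenvector v of λ).

  λ = 6: largest Jordan block has size 3, contributing (x − 6)^3

So m_A(x) = (x - 6)^3 = x^3 - 18*x^2 + 108*x - 216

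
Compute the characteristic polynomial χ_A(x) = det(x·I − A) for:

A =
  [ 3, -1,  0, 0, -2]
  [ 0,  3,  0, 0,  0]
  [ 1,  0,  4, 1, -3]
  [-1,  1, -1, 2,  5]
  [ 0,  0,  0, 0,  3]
x^5 - 15*x^4 + 90*x^3 - 270*x^2 + 405*x - 243

Expanding det(x·I − A) (e.g. by cofactor expansion or by noting that A is similar to its Jordan form J, which has the same characteristic polynomial as A) gives
  χ_A(x) = x^5 - 15*x^4 + 90*x^3 - 270*x^2 + 405*x - 243
which factors as (x - 3)^5. The eigenvalues (with algebraic multiplicities) are λ = 3 with multiplicity 5.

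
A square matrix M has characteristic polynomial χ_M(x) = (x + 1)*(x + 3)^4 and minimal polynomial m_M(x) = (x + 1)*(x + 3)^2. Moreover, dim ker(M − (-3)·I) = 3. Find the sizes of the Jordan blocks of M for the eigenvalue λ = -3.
Block sizes for λ = -3: [2, 1, 1]

Step 1 — from the characteristic polynomial, algebraic multiplicity of λ = -3 is 4. From dim ker(M − (-3)·I) = 3, there are exactly 3 Jordan blocks for λ = -3.
Step 2 — from the minimal polynomial, the factor (x + 3)^2 tells us the largest block for λ = -3 has size 2.
Step 3 — with total size 4, 3 blocks, and largest block 2, the block sizes (in nonincreasing order) are [2, 1, 1].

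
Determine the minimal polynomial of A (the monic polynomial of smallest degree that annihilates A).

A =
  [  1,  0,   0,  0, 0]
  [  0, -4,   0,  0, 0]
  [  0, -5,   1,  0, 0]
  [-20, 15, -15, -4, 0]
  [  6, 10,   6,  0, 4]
x^3 - x^2 - 16*x + 16

The characteristic polynomial is χ_A(x) = (x - 4)*(x - 1)^2*(x + 4)^2, so the eigenvalues are known. The minimal polynomial is
  m_A(x) = Π_λ (x − λ)^{k_λ}
where k_λ is the size of the *largest* Jordan block for λ (equivalently, the smallest k with (A − λI)^k v = 0 for every generalised eigenvector v of λ).

  λ = -4: largest Jordan block has size 1, contributing (x + 4)
  λ = 1: largest Jordan block has size 1, contributing (x − 1)
  λ = 4: largest Jordan block has size 1, contributing (x − 4)

So m_A(x) = (x - 4)*(x - 1)*(x + 4) = x^3 - x^2 - 16*x + 16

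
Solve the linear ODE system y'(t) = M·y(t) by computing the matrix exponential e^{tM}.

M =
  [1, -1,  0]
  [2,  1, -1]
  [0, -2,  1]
e^{tM} =
  [-t^2*exp(t) + exp(t), -t*exp(t), t^2*exp(t)/2]
  [2*t*exp(t), exp(t), -t*exp(t)]
  [-2*t^2*exp(t), -2*t*exp(t), t^2*exp(t) + exp(t)]

Strategy: write M = P · J · P⁻¹ where J is a Jordan canonical form, so e^{tM} = P · e^{tJ} · P⁻¹, and e^{tJ} can be computed block-by-block.

M has Jordan form
J =
  [1, 1, 0]
  [0, 1, 1]
  [0, 0, 1]
(up to reordering of blocks).

Per-block formulas:
  For a 3×3 Jordan block J_3(1): exp(t · J_3(1)) = e^(1t)·(I + t·N + (t^2/2)·N^2), where N is the 3×3 nilpotent shift.

After assembling e^{tJ} and conjugating by P, we get:

e^{tM} =
  [-t^2*exp(t) + exp(t), -t*exp(t), t^2*exp(t)/2]
  [2*t*exp(t), exp(t), -t*exp(t)]
  [-2*t^2*exp(t), -2*t*exp(t), t^2*exp(t) + exp(t)]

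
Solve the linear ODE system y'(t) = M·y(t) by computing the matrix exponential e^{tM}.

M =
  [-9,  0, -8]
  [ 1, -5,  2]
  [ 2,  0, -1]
e^{tM} =
  [-4*t*exp(-5*t) + exp(-5*t), 0, -8*t*exp(-5*t)]
  [t*exp(-5*t), exp(-5*t), 2*t*exp(-5*t)]
  [2*t*exp(-5*t), 0, 4*t*exp(-5*t) + exp(-5*t)]

Strategy: write M = P · J · P⁻¹ where J is a Jordan canonical form, so e^{tM} = P · e^{tJ} · P⁻¹, and e^{tJ} can be computed block-by-block.

M has Jordan form
J =
  [-5,  1,  0]
  [ 0, -5,  0]
  [ 0,  0, -5]
(up to reordering of blocks).

Per-block formulas:
  For a 1×1 block at λ = -5: exp(t · [-5]) = [e^(-5t)].
  For a 2×2 Jordan block J_2(-5): exp(t · J_2(-5)) = e^(-5t)·(I + t·N), where N is the 2×2 nilpotent shift.

After assembling e^{tJ} and conjugating by P, we get:

e^{tM} =
  [-4*t*exp(-5*t) + exp(-5*t), 0, -8*t*exp(-5*t)]
  [t*exp(-5*t), exp(-5*t), 2*t*exp(-5*t)]
  [2*t*exp(-5*t), 0, 4*t*exp(-5*t) + exp(-5*t)]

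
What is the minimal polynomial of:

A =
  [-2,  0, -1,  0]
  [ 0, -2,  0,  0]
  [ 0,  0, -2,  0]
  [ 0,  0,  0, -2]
x^2 + 4*x + 4

The characteristic polynomial is χ_A(x) = (x + 2)^4, so the eigenvalues are known. The minimal polynomial is
  m_A(x) = Π_λ (x − λ)^{k_λ}
where k_λ is the size of the *largest* Jordan block for λ (equivalently, the smallest k with (A − λI)^k v = 0 for every generalised eigenvector v of λ).

  λ = -2: largest Jordan block has size 2, contributing (x + 2)^2

So m_A(x) = (x + 2)^2 = x^2 + 4*x + 4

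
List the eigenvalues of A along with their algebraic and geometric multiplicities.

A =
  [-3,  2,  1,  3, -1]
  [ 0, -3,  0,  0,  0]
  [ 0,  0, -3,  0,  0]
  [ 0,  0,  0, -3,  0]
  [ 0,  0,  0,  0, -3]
λ = -3: alg = 5, geom = 4

Step 1 — factor the characteristic polynomial to read off the algebraic multiplicities:
  χ_A(x) = (x + 3)^5

Step 2 — compute geometric multiplicities via the rank-nullity identity g(λ) = n − rank(A − λI):
  rank(A − (-3)·I) = 1, so dim ker(A − (-3)·I) = n − 1 = 4

Summary:
  λ = -3: algebraic multiplicity = 5, geometric multiplicity = 4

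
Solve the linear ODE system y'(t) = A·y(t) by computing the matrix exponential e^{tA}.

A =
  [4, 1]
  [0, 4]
e^{tA} =
  [exp(4*t), t*exp(4*t)]
  [0, exp(4*t)]

Strategy: write A = P · J · P⁻¹ where J is a Jordan canonical form, so e^{tA} = P · e^{tJ} · P⁻¹, and e^{tJ} can be computed block-by-block.

A has Jordan form
J =
  [4, 1]
  [0, 4]
(up to reordering of blocks).

Per-block formulas:
  For a 2×2 Jordan block J_2(4): exp(t · J_2(4)) = e^(4t)·(I + t·N), where N is the 2×2 nilpotent shift.

After assembling e^{tJ} and conjugating by P, we get:

e^{tA} =
  [exp(4*t), t*exp(4*t)]
  [0, exp(4*t)]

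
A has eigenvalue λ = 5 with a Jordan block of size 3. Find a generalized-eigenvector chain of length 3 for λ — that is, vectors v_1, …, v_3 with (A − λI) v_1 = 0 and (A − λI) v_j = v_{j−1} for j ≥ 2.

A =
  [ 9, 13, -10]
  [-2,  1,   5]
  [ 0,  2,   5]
A Jordan chain for λ = 5 of length 3:
v_1 = (-10, 0, -4)ᵀ
v_2 = (4, -2, 0)ᵀ
v_3 = (1, 0, 0)ᵀ

Let N = A − (5)·I. We want v_3 with N^3 v_3 = 0 but N^2 v_3 ≠ 0; then v_{j-1} := N · v_j for j = 3, …, 2.

Pick v_3 = (1, 0, 0)ᵀ.
Then v_2 = N · v_3 = (4, -2, 0)ᵀ.
Then v_1 = N · v_2 = (-10, 0, -4)ᵀ.

Sanity check: (A − (5)·I) v_1 = (0, 0, 0)ᵀ = 0. ✓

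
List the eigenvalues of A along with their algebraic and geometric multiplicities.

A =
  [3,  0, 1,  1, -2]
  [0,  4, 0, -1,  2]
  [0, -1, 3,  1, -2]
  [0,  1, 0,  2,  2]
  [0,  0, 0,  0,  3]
λ = 3: alg = 5, geom = 3

Step 1 — factor the characteristic polynomial to read off the algebraic multiplicities:
  χ_A(x) = (x - 3)^5

Step 2 — compute geometric multiplicities via the rank-nullity identity g(λ) = n − rank(A − λI):
  rank(A − (3)·I) = 2, so dim ker(A − (3)·I) = n − 2 = 3

Summary:
  λ = 3: algebraic multiplicity = 5, geometric multiplicity = 3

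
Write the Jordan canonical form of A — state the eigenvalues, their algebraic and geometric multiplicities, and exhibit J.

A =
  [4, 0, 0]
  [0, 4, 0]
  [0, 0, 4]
J_1(4) ⊕ J_1(4) ⊕ J_1(4)

The characteristic polynomial is
  det(x·I − A) = x^3 - 12*x^2 + 48*x - 64 = (x - 4)^3

Eigenvalues and multiplicities (the geometric multiplicity of λ is n − rank(A − λI), which equals the number of Jordan blocks for λ):
  λ = 4: algebraic multiplicity = 3, geometric multiplicity = 3

Determining the block sizes for each eigenvalue:
  λ = 4: gm = am = 3, so every block has size 1 → block sizes [1, 1, 1]

Assembling the blocks gives a Jordan form
J =
  [4, 0, 0]
  [0, 4, 0]
  [0, 0, 4]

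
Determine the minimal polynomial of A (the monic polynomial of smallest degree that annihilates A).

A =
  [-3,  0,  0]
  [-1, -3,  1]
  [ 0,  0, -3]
x^2 + 6*x + 9

The characteristic polynomial is χ_A(x) = (x + 3)^3, so the eigenvalues are known. The minimal polynomial is
  m_A(x) = Π_λ (x − λ)^{k_λ}
where k_λ is the size of the *largest* Jordan block for λ (equivalently, the smallest k with (A − λI)^k v = 0 for every generalised eigenvector v of λ).

  λ = -3: largest Jordan block has size 2, contributing (x + 3)^2

So m_A(x) = (x + 3)^2 = x^2 + 6*x + 9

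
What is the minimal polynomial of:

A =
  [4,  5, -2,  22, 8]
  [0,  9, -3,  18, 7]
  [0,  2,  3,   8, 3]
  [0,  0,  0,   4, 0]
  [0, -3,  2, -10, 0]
x^3 - 12*x^2 + 48*x - 64

The characteristic polynomial is χ_A(x) = (x - 4)^5, so the eigenvalues are known. The minimal polynomial is
  m_A(x) = Π_λ (x − λ)^{k_λ}
where k_λ is the size of the *largest* Jordan block for λ (equivalently, the smallest k with (A − λI)^k v = 0 for every generalised eigenvector v of λ).

  λ = 4: largest Jordan block has size 3, contributing (x − 4)^3

So m_A(x) = (x - 4)^3 = x^3 - 12*x^2 + 48*x - 64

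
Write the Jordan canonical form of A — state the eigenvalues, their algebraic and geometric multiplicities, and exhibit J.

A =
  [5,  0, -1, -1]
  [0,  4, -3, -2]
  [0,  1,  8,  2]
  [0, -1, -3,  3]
J_2(5) ⊕ J_2(5)

The characteristic polynomial is
  det(x·I − A) = x^4 - 20*x^3 + 150*x^2 - 500*x + 625 = (x - 5)^4

Eigenvalues and multiplicities (the geometric multiplicity of λ is n − rank(A − λI), which equals the number of Jordan blocks for λ):
  λ = 5: algebraic multiplicity = 4, geometric multiplicity = 2

Determining the block sizes for each eigenvalue:
  λ = 5: with am = 4 and gm = 2, the partition is not yet determined (e.g. several partitions of 4 into 2 parts exist). Let N = A − (5)·I. Computing rank(N^1) = 2, rank(N^2) = 0; the number of blocks of size ≥ j is rank(N^{j−1}) − rank(N^j), giving [2, 2]. So we have 2 block(s) of size 2 → block sizes [2, 2]

Assembling the blocks gives a Jordan form
J =
  [5, 1, 0, 0]
  [0, 5, 0, 0]
  [0, 0, 5, 1]
  [0, 0, 0, 5]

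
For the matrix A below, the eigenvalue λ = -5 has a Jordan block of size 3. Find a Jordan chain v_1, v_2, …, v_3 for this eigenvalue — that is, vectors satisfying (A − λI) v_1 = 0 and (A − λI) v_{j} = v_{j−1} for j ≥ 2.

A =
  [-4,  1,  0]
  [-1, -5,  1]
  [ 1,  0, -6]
A Jordan chain for λ = -5 of length 3:
v_1 = (1, -1, 1)ᵀ
v_2 = (1, 0, 0)ᵀ
v_3 = (0, 1, 0)ᵀ

Let N = A − (-5)·I. We want v_3 with N^3 v_3 = 0 but N^2 v_3 ≠ 0; then v_{j-1} := N · v_j for j = 3, …, 2.

Pick v_3 = (0, 1, 0)ᵀ.
Then v_2 = N · v_3 = (1, 0, 0)ᵀ.
Then v_1 = N · v_2 = (1, -1, 1)ᵀ.

Sanity check: (A − (-5)·I) v_1 = (0, 0, 0)ᵀ = 0. ✓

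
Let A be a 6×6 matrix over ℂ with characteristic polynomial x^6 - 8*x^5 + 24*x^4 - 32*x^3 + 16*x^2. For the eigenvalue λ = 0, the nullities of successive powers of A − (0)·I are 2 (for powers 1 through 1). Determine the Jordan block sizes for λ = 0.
Block sizes for λ = 0: [1, 1]

From the dimensions of kernels of powers, the number of Jordan blocks of size at least j is d_j − d_{j−1} where d_j = dim ker(N^j) (with d_0 = 0). Computing the differences gives [2].
The number of blocks of size exactly k is (#blocks of size ≥ k) − (#blocks of size ≥ k + 1), so the partition is: 2 block(s) of size 1.
In nonincreasing order the block sizes are [1, 1].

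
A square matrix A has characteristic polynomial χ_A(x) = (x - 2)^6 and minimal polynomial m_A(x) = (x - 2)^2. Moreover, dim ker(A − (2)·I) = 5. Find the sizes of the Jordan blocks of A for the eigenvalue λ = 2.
Block sizes for λ = 2: [2, 1, 1, 1, 1]

Step 1 — from the characteristic polynomial, algebraic multiplicity of λ = 2 is 6. From dim ker(A − (2)·I) = 5, there are exactly 5 Jordan blocks for λ = 2.
Step 2 — from the minimal polynomial, the factor (x − 2)^2 tells us the largest block for λ = 2 has size 2.
Step 3 — with total size 6, 5 blocks, and largest block 2, the block sizes (in nonincreasing order) are [2, 1, 1, 1, 1].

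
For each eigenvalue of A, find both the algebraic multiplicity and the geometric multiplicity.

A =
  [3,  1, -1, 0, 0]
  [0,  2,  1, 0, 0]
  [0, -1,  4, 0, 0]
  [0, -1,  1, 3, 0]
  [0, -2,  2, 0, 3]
λ = 3: alg = 5, geom = 4

Step 1 — factor the characteristic polynomial to read off the algebraic multiplicities:
  χ_A(x) = (x - 3)^5

Step 2 — compute geometric multiplicities via the rank-nullity identity g(λ) = n − rank(A − λI):
  rank(A − (3)·I) = 1, so dim ker(A − (3)·I) = n − 1 = 4

Summary:
  λ = 3: algebraic multiplicity = 5, geometric multiplicity = 4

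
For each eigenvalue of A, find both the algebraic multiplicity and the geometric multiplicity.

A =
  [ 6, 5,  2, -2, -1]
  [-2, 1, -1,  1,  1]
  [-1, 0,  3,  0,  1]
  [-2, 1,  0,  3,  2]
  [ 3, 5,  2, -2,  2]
λ = 3: alg = 5, geom = 2

Step 1 — factor the characteristic polynomial to read off the algebraic multiplicities:
  χ_A(x) = (x - 3)^5

Step 2 — compute geometric multiplicities via the rank-nullity identity g(λ) = n − rank(A − λI):
  rank(A − (3)·I) = 3, so dim ker(A − (3)·I) = n − 3 = 2

Summary:
  λ = 3: algebraic multiplicity = 5, geometric multiplicity = 2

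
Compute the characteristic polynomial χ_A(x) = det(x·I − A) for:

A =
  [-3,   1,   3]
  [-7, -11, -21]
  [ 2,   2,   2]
x^3 + 12*x^2 + 48*x + 64

Expanding det(x·I − A) (e.g. by cofactor expansion or by noting that A is similar to its Jordan form J, which has the same characteristic polynomial as A) gives
  χ_A(x) = x^3 + 12*x^2 + 48*x + 64
which factors as (x + 4)^3. The eigenvalues (with algebraic multiplicities) are λ = -4 with multiplicity 3.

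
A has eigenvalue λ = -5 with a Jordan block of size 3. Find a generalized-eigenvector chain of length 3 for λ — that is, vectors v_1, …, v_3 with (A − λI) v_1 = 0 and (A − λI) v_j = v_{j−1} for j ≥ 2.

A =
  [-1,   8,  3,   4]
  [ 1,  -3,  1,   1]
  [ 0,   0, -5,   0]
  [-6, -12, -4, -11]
A Jordan chain for λ = -5 of length 3:
v_1 = (4, 1, 0, -6)ᵀ
v_2 = (3, 1, 0, -4)ᵀ
v_3 = (0, 0, 1, 0)ᵀ

Let N = A − (-5)·I. We want v_3 with N^3 v_3 = 0 but N^2 v_3 ≠ 0; then v_{j-1} := N · v_j for j = 3, …, 2.

Pick v_3 = (0, 0, 1, 0)ᵀ.
Then v_2 = N · v_3 = (3, 1, 0, -4)ᵀ.
Then v_1 = N · v_2 = (4, 1, 0, -6)ᵀ.

Sanity check: (A − (-5)·I) v_1 = (0, 0, 0, 0)ᵀ = 0. ✓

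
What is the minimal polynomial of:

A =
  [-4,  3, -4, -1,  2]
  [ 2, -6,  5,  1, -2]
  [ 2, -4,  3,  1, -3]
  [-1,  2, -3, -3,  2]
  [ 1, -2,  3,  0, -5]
x^3 + 9*x^2 + 27*x + 27

The characteristic polynomial is χ_A(x) = (x + 3)^5, so the eigenvalues are known. The minimal polynomial is
  m_A(x) = Π_λ (x − λ)^{k_λ}
where k_λ is the size of the *largest* Jordan block for λ (equivalently, the smallest k with (A − λI)^k v = 0 for every generalised eigenvector v of λ).

  λ = -3: largest Jordan block has size 3, contributing (x + 3)^3

So m_A(x) = (x + 3)^3 = x^3 + 9*x^2 + 27*x + 27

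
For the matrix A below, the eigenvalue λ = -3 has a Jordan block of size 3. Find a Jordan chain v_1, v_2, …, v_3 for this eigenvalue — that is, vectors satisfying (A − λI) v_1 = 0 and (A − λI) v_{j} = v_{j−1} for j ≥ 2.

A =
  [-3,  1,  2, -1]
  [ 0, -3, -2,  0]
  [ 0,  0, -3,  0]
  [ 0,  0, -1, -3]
A Jordan chain for λ = -3 of length 3:
v_1 = (-1, 0, 0, 0)ᵀ
v_2 = (2, -2, 0, -1)ᵀ
v_3 = (0, 0, 1, 0)ᵀ

Let N = A − (-3)·I. We want v_3 with N^3 v_3 = 0 but N^2 v_3 ≠ 0; then v_{j-1} := N · v_j for j = 3, …, 2.

Pick v_3 = (0, 0, 1, 0)ᵀ.
Then v_2 = N · v_3 = (2, -2, 0, -1)ᵀ.
Then v_1 = N · v_2 = (-1, 0, 0, 0)ᵀ.

Sanity check: (A − (-3)·I) v_1 = (0, 0, 0, 0)ᵀ = 0. ✓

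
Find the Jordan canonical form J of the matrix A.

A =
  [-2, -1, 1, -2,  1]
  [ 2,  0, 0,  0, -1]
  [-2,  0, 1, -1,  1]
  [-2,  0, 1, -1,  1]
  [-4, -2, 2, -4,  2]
J_3(0) ⊕ J_2(0)

The characteristic polynomial is
  det(x·I − A) = x^5

Eigenvalues and multiplicities (the geometric multiplicity of λ is n − rank(A − λI), which equals the number of Jordan blocks for λ):
  λ = 0: algebraic multiplicity = 5, geometric multiplicity = 2

Determining the block sizes for each eigenvalue:
  λ = 0: with am = 5 and gm = 2, the partition is not yet determined (e.g. several partitions of 5 into 2 parts exist). Let N = A − (0)·I. Computing rank(N^1) = 3, rank(N^2) = 1, rank(N^3) = 0; the number of blocks of size ≥ j is rank(N^{j−1}) − rank(N^j), giving [2, 2, 1]. So we have 1 block(s) of size 3, 1 block(s) of size 2 → block sizes [3, 2]

Assembling the blocks gives a Jordan form
J =
  [0, 1, 0, 0, 0]
  [0, 0, 1, 0, 0]
  [0, 0, 0, 0, 0]
  [0, 0, 0, 0, 1]
  [0, 0, 0, 0, 0]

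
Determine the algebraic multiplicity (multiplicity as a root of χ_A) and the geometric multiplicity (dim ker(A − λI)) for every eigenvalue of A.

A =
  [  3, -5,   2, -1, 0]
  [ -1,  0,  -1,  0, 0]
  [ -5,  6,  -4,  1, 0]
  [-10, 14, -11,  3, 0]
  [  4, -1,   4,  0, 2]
λ = -1: alg = 2, geom = 1; λ = 2: alg = 3, geom = 2

Step 1 — factor the characteristic polynomial to read off the algebraic multiplicities:
  χ_A(x) = (x - 2)^3*(x + 1)^2

Step 2 — compute geometric multiplicities via the rank-nullity identity g(λ) = n − rank(A − λI):
  rank(A − (-1)·I) = 4, so dim ker(A − (-1)·I) = n − 4 = 1
  rank(A − (2)·I) = 3, so dim ker(A − (2)·I) = n − 3 = 2

Summary:
  λ = -1: algebraic multiplicity = 2, geometric multiplicity = 1
  λ = 2: algebraic multiplicity = 3, geometric multiplicity = 2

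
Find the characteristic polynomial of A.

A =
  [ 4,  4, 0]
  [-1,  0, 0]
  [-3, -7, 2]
x^3 - 6*x^2 + 12*x - 8

Expanding det(x·I − A) (e.g. by cofactor expansion or by noting that A is similar to its Jordan form J, which has the same characteristic polynomial as A) gives
  χ_A(x) = x^3 - 6*x^2 + 12*x - 8
which factors as (x - 2)^3. The eigenvalues (with algebraic multiplicities) are λ = 2 with multiplicity 3.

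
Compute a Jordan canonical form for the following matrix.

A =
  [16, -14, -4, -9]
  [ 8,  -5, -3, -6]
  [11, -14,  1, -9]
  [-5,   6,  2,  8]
J_3(5) ⊕ J_1(5)

The characteristic polynomial is
  det(x·I − A) = x^4 - 20*x^3 + 150*x^2 - 500*x + 625 = (x - 5)^4

Eigenvalues and multiplicities (the geometric multiplicity of λ is n − rank(A − λI), which equals the number of Jordan blocks for λ):
  λ = 5: algebraic multiplicity = 4, geometric multiplicity = 2

Determining the block sizes for each eigenvalue:
  λ = 5: with am = 4 and gm = 2, the partition is not yet determined (e.g. several partitions of 4 into 2 parts exist). Let N = A − (5)·I. Computing rank(N^1) = 2, rank(N^2) = 1, rank(N^3) = 0; the number of blocks of size ≥ j is rank(N^{j−1}) − rank(N^j), giving [2, 1, 1]. So we have 1 block(s) of size 3, 1 block(s) of size 1 → block sizes [3, 1]

Assembling the blocks gives a Jordan form
J =
  [5, 1, 0, 0]
  [0, 5, 1, 0]
  [0, 0, 5, 0]
  [0, 0, 0, 5]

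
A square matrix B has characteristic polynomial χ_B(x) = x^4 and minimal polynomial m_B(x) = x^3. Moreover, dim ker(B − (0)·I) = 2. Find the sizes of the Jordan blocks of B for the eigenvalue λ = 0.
Block sizes for λ = 0: [3, 1]

Step 1 — from the characteristic polynomial, algebraic multiplicity of λ = 0 is 4. From dim ker(B − (0)·I) = 2, there are exactly 2 Jordan blocks for λ = 0.
Step 2 — from the minimal polynomial, the factor (x − 0)^3 tells us the largest block for λ = 0 has size 3.
Step 3 — with total size 4, 2 blocks, and largest block 3, the block sizes (in nonincreasing order) are [3, 1].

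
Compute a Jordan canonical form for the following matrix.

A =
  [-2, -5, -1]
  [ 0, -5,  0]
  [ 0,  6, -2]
J_1(-5) ⊕ J_2(-2)

The characteristic polynomial is
  det(x·I − A) = x^3 + 9*x^2 + 24*x + 20 = (x + 2)^2*(x + 5)

Eigenvalues and multiplicities (the geometric multiplicity of λ is n − rank(A − λI), which equals the number of Jordan blocks for λ):
  λ = -5: algebraic multiplicity = 1, geometric multiplicity = 1
  λ = -2: algebraic multiplicity = 2, geometric multiplicity = 1

Determining the block sizes for each eigenvalue:
  λ = -5: one block (gm = 1), so the single block has size am = 1 → block sizes [1]
  λ = -2: one block (gm = 1), so the single block has size am = 2 → block sizes [2]

Assembling the blocks gives a Jordan form
J =
  [-5,  0,  0]
  [ 0, -2,  1]
  [ 0,  0, -2]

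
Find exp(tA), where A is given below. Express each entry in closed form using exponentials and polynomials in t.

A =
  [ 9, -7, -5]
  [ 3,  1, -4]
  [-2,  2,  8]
e^{tA} =
  [-t^2*exp(6*t) + 3*t*exp(6*t) + exp(6*t), 2*t^2*exp(6*t) - 7*t*exp(6*t), 3*t^2*exp(6*t)/2 - 5*t*exp(6*t)]
  [t^2*exp(6*t) + 3*t*exp(6*t), -2*t^2*exp(6*t) - 5*t*exp(6*t) + exp(6*t), -3*t^2*exp(6*t)/2 - 4*t*exp(6*t)]
  [-2*t^2*exp(6*t) - 2*t*exp(6*t), 4*t^2*exp(6*t) + 2*t*exp(6*t), 3*t^2*exp(6*t) + 2*t*exp(6*t) + exp(6*t)]

Strategy: write A = P · J · P⁻¹ where J is a Jordan canonical form, so e^{tA} = P · e^{tJ} · P⁻¹, and e^{tJ} can be computed block-by-block.

A has Jordan form
J =
  [6, 1, 0]
  [0, 6, 1]
  [0, 0, 6]
(up to reordering of blocks).

Per-block formulas:
  For a 3×3 Jordan block J_3(6): exp(t · J_3(6)) = e^(6t)·(I + t·N + (t^2/2)·N^2), where N is the 3×3 nilpotent shift.

After assembling e^{tJ} and conjugating by P, we get:

e^{tA} =
  [-t^2*exp(6*t) + 3*t*exp(6*t) + exp(6*t), 2*t^2*exp(6*t) - 7*t*exp(6*t), 3*t^2*exp(6*t)/2 - 5*t*exp(6*t)]
  [t^2*exp(6*t) + 3*t*exp(6*t), -2*t^2*exp(6*t) - 5*t*exp(6*t) + exp(6*t), -3*t^2*exp(6*t)/2 - 4*t*exp(6*t)]
  [-2*t^2*exp(6*t) - 2*t*exp(6*t), 4*t^2*exp(6*t) + 2*t*exp(6*t), 3*t^2*exp(6*t) + 2*t*exp(6*t) + exp(6*t)]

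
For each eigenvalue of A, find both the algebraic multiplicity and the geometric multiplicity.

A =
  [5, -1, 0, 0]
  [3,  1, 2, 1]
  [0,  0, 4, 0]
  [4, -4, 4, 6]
λ = 4: alg = 4, geom = 2

Step 1 — factor the characteristic polynomial to read off the algebraic multiplicities:
  χ_A(x) = (x - 4)^4

Step 2 — compute geometric multiplicities via the rank-nullity identity g(λ) = n − rank(A − λI):
  rank(A − (4)·I) = 2, so dim ker(A − (4)·I) = n − 2 = 2

Summary:
  λ = 4: algebraic multiplicity = 4, geometric multiplicity = 2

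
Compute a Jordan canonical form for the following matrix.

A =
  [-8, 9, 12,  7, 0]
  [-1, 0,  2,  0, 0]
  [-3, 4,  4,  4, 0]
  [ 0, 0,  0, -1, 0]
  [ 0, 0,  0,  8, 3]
J_1(-2) ⊕ J_3(-1) ⊕ J_1(3)

The characteristic polynomial is
  det(x·I − A) = x^5 + 2*x^4 - 6*x^3 - 20*x^2 - 19*x - 6 = (x - 3)*(x + 1)^3*(x + 2)

Eigenvalues and multiplicities (the geometric multiplicity of λ is n − rank(A − λI), which equals the number of Jordan blocks for λ):
  λ = -2: algebraic multiplicity = 1, geometric multiplicity = 1
  λ = -1: algebraic multiplicity = 3, geometric multiplicity = 1
  λ = 3: algebraic multiplicity = 1, geometric multiplicity = 1

Determining the block sizes for each eigenvalue:
  λ = -2: one block (gm = 1), so the single block has size am = 1 → block sizes [1]
  λ = -1: one block (gm = 1), so the single block has size am = 3 → block sizes [3]
  λ = 3: one block (gm = 1), so the single block has size am = 1 → block sizes [1]

Assembling the blocks gives a Jordan form
J =
  [-2,  0,  0,  0, 0]
  [ 0, -1,  1,  0, 0]
  [ 0,  0, -1,  1, 0]
  [ 0,  0,  0, -1, 0]
  [ 0,  0,  0,  0, 3]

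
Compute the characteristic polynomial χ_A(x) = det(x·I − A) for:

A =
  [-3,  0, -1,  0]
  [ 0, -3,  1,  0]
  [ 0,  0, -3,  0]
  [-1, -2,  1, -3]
x^4 + 12*x^3 + 54*x^2 + 108*x + 81

Expanding det(x·I − A) (e.g. by cofactor expansion or by noting that A is similar to its Jordan form J, which has the same characteristic polynomial as A) gives
  χ_A(x) = x^4 + 12*x^3 + 54*x^2 + 108*x + 81
which factors as (x + 3)^4. The eigenvalues (with algebraic multiplicities) are λ = -3 with multiplicity 4.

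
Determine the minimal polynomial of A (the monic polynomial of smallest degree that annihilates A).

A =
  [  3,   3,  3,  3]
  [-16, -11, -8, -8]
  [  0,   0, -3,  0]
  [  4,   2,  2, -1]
x^2 + 6*x + 9

The characteristic polynomial is χ_A(x) = (x + 3)^4, so the eigenvalues are known. The minimal polynomial is
  m_A(x) = Π_λ (x − λ)^{k_λ}
where k_λ is the size of the *largest* Jordan block for λ (equivalently, the smallest k with (A − λI)^k v = 0 for every generalised eigenvector v of λ).

  λ = -3: largest Jordan block has size 2, contributing (x + 3)^2

So m_A(x) = (x + 3)^2 = x^2 + 6*x + 9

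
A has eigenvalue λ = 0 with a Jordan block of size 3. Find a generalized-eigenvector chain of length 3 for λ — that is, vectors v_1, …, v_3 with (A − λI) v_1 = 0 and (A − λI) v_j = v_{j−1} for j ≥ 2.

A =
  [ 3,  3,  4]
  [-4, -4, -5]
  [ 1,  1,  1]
A Jordan chain for λ = 0 of length 3:
v_1 = (1, -1, 0)ᵀ
v_2 = (3, -4, 1)ᵀ
v_3 = (1, 0, 0)ᵀ

Let N = A − (0)·I. We want v_3 with N^3 v_3 = 0 but N^2 v_3 ≠ 0; then v_{j-1} := N · v_j for j = 3, …, 2.

Pick v_3 = (1, 0, 0)ᵀ.
Then v_2 = N · v_3 = (3, -4, 1)ᵀ.
Then v_1 = N · v_2 = (1, -1, 0)ᵀ.

Sanity check: (A − (0)·I) v_1 = (0, 0, 0)ᵀ = 0. ✓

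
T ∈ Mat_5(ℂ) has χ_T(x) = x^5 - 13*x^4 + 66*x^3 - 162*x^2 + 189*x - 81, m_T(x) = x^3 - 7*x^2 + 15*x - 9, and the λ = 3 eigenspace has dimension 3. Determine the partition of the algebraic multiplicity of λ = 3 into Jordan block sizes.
Block sizes for λ = 3: [2, 1, 1]

Step 1 — from the characteristic polynomial, algebraic multiplicity of λ = 3 is 4. From dim ker(T − (3)·I) = 3, there are exactly 3 Jordan blocks for λ = 3.
Step 2 — from the minimal polynomial, the factor (x − 3)^2 tells us the largest block for λ = 3 has size 2.
Step 3 — with total size 4, 3 blocks, and largest block 2, the block sizes (in nonincreasing order) are [2, 1, 1].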